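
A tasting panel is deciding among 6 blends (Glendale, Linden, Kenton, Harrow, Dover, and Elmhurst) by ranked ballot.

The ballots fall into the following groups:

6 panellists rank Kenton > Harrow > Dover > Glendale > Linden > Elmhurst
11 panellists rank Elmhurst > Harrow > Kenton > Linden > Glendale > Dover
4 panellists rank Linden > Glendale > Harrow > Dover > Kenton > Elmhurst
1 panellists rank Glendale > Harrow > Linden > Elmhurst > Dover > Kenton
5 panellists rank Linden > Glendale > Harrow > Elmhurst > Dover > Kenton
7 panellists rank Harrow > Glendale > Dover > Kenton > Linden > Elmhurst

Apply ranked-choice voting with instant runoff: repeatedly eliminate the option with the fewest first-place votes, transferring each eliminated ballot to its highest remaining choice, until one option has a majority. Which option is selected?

Round 1: Elmhurst 11, Linden 9, Harrow 7, Kenton 6, Glendale 1, Dover 0. Dover has the fewest and is eliminated.
Round 2: Elmhurst 11, Linden 9, Harrow 7, Kenton 6, Glendale 1. Glendale has the fewest and is eliminated.
Round 3: Elmhurst 11, Linden 9, Harrow 8, Kenton 6. Kenton has the fewest and is eliminated.
Round 4: Harrow 14, Elmhurst 11, Linden 9. Linden has the fewest and is eliminated.
Round 5: Harrow 23, Elmhurst 11. Harrow has a majority.

Harrow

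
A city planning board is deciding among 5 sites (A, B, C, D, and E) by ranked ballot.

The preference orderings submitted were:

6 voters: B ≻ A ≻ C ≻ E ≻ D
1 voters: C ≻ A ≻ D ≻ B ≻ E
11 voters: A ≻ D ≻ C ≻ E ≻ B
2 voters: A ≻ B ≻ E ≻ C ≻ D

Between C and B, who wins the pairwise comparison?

Ballots ranking C above B: 1+11 = 12.
Ballots ranking B above C: 6+2 = 8.
C wins the head-to-head, 12–8.

C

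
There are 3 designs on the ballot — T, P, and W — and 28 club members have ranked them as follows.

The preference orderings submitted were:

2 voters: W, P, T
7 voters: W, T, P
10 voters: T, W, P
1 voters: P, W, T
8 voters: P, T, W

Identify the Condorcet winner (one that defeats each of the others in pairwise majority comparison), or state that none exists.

Head-to-head results (28 voters total):
T vs P: T wins 17–11.
T vs W: T wins 18–10.
P vs W: W wins 19–9.
T beats each rival — P (17–11), W (18–10) — so T is the Condorcet winner.

T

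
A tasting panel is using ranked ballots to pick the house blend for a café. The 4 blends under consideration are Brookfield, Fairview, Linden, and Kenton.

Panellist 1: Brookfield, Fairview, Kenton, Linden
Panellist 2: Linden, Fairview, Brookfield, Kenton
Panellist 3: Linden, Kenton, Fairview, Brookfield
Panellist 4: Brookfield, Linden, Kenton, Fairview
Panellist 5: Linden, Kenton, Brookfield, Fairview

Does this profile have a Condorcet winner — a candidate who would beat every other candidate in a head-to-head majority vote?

Yes

Head-to-head results (5 voters total):
Brookfield vs Fairview: Brookfield wins 3–2.
Brookfield vs Linden: Linden wins 3–2.
Brookfield vs Kenton: Brookfield wins 3–2.
Fairview vs Linden: Linden wins 4–1.
Fairview vs Kenton: Kenton wins 3–2.
Linden vs Kenton: Linden wins 4–1.
Linden beats each rival — Brookfield (3–2), Fairview (4–1), Kenton (4–1) — so Linden is the Condorcet winner.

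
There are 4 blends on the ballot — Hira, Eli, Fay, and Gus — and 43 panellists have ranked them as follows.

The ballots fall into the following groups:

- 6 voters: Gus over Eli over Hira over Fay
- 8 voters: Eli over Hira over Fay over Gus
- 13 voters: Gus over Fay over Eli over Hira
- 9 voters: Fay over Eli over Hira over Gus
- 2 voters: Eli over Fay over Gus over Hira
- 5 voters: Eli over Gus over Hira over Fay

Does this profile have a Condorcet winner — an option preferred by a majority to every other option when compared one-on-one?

Head-to-head results (43 voters total):
Hira vs Eli: Eli wins 43–0.
Hira vs Fay: Fay wins 24–19.
Hira vs Gus: Gus wins 26–17.
Eli vs Fay: Fay wins 22–21.
Eli vs Gus: Eli wins 24–19.
Fay vs Gus: Gus wins 24–19.
No candidate beats all others: Eli beats Gus beats Fay beats Eli, a majority cycle.

No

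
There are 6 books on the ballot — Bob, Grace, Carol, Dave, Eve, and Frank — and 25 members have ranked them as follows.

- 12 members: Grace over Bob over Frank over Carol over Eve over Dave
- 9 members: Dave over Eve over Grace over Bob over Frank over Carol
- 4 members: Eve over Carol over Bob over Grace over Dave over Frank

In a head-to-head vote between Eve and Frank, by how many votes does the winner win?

Ballots ranking Eve above Frank: 9+4 = 13.
Ballots ranking Frank above Eve: 12.
Eve wins 13–12, a margin of 1.

1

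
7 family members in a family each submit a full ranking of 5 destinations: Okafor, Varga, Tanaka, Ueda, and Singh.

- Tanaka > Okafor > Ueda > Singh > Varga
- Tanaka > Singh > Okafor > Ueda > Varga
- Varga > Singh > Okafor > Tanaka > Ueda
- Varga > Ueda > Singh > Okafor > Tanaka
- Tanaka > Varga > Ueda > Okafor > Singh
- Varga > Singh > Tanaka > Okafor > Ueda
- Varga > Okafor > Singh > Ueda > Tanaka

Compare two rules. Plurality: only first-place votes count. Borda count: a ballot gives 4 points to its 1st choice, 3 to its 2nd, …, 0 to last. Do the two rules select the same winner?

Yes

Plurality first-place counts: Okafor 0, Varga 4, Tanaka 3, Ueda 0, Singh 0 → Varga.
Borda totals: Okafor 13, Varga 19, Tanaka 15, Ueda 9, Singh 14 → Varga.
The two rules agree on Varga.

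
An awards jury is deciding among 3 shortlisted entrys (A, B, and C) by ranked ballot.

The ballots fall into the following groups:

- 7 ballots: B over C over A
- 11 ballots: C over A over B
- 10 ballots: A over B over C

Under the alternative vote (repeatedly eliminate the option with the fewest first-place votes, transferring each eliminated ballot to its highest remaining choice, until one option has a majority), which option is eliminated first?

B

Round 1: C 11, A 10, B 7. B has the fewest and is eliminated.
Round 2: C 18, A 10. C has a majority.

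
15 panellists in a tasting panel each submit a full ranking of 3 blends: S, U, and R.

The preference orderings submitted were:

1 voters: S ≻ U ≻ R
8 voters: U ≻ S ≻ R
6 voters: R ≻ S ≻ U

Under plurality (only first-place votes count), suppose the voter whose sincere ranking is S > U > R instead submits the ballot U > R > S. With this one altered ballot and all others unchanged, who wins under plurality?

U

First-place totals with the altered ballot: S 0, U 9, R 6.
The winner is unchanged: still U.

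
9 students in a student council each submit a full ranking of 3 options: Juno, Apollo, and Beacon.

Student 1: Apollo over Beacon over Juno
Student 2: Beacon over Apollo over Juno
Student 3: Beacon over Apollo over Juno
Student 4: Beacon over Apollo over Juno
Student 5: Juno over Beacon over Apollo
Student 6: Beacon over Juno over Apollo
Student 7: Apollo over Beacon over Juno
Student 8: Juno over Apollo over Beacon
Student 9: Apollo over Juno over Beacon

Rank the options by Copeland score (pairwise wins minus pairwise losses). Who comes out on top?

Pairwise results:
  Juno vs Apollo: Apollo wins 6–3.
  Juno vs Beacon: Beacon wins 6–3.
  Apollo vs Beacon: Beacon wins 5–4.
Copeland scores (wins − losses):
  Juno: 0 − 2 = -2
  Apollo: 1 − 1 = 0
  Beacon: 2 − 0 = 2
Beacon has the best Copeland score.

Beacon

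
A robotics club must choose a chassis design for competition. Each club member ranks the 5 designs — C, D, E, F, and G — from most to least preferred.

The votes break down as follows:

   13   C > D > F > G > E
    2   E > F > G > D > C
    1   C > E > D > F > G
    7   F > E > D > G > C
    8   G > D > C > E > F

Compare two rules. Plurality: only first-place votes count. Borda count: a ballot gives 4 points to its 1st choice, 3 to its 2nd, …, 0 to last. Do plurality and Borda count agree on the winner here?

No

Plurality first-place counts: C 14, D 0, E 2, F 7, G 8 → C.
Borda totals: C 72, D 81, E 40, F 61, G 56 → D.
The two rules disagree: plurality picks C, Borda picks D.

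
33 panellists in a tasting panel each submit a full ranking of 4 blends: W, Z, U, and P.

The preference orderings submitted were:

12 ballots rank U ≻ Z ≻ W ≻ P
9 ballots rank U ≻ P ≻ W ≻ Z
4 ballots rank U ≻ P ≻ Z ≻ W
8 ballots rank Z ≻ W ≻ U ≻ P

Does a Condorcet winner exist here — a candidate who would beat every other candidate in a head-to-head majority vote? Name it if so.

U

Head-to-head results (33 voters total):
W vs Z: Z wins 24–9.
W vs U: U wins 25–8.
W vs P: W wins 20–13.
Z vs U: U wins 25–8.
Z vs P: Z wins 20–13.
U vs P: U wins 33–0.
U beats each rival — W (25–8), Z (25–8), P (33–0) — so U is the Condorcet winner.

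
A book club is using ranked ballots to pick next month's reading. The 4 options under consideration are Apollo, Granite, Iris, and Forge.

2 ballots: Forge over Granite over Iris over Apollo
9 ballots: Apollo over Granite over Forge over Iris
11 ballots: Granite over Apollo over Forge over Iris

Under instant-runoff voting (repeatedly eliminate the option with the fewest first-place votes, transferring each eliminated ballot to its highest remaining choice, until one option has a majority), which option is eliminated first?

Round 1: Granite 11, Apollo 9, Forge 2, Iris 0. Iris has the fewest and is eliminated.
Round 2: Granite 11, Apollo 9, Forge 2. Forge has the fewest and is eliminated.
Round 3: Granite 13, Apollo 9. Granite has a majority.

Iris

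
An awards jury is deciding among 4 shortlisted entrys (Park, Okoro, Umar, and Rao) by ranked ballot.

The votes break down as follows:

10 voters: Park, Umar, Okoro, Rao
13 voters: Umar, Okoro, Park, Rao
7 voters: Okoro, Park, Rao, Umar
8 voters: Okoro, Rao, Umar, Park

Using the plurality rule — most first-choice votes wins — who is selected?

First-place vote totals:
  Park: 10
  Okoro: 15
  Umar: 13
  Rao: 0
Okoro has the most first-place votes.

Okoro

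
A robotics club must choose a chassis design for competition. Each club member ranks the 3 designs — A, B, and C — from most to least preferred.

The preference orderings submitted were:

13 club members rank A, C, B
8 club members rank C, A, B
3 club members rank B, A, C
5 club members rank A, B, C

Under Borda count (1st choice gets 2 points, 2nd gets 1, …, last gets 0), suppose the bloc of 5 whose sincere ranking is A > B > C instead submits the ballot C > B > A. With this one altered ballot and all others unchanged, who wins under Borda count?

C

Borda totals with the altered ballot: A 37, B 11, C 39.
The switch changes the winner from A to C.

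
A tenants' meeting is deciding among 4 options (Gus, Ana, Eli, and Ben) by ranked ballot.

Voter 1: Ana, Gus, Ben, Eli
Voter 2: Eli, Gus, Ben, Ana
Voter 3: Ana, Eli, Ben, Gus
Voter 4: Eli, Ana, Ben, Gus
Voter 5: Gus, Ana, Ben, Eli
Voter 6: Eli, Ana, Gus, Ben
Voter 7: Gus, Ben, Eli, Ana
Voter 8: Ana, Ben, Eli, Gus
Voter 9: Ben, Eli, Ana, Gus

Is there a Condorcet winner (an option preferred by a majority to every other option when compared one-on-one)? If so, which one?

Head-to-head results (9 voters total):
Gus vs Ana: Ana wins 6–3.
Gus vs Eli: Eli wins 6–3.
Gus vs Ben: Gus wins 5–4.
Ana vs Eli: Eli wins 5–4.
Ana vs Ben: Ana wins 6–3.
Eli vs Ben: Ben wins 5–4.
No candidate beats all others: Gus beats Ben beats Eli beats Gus, a majority cycle.

There is no Condorcet winner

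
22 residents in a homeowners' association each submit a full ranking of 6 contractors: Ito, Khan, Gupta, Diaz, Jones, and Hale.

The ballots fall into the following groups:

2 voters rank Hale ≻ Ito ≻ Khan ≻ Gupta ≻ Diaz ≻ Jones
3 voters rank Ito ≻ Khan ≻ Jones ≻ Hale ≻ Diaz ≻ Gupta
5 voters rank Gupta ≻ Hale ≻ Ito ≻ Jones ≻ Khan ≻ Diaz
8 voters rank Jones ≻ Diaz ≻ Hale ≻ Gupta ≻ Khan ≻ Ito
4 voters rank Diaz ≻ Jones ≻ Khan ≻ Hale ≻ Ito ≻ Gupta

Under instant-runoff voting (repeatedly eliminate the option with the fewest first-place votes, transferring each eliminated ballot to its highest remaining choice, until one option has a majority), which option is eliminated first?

Khan

Round 1: Jones 8, Gupta 5, Diaz 4, Ito 3, Hale 2, Khan 0. Khan has the fewest and is eliminated.
Round 2: Jones 8, Gupta 5, Diaz 4, Ito 3, Hale 2. Hale has the fewest and is eliminated.
Round 3: Jones 8, Ito 5, Gupta 5, Diaz 4. Diaz has the fewest and is eliminated.
Round 4: Jones 12, Ito 5, Gupta 5. Jones has a majority.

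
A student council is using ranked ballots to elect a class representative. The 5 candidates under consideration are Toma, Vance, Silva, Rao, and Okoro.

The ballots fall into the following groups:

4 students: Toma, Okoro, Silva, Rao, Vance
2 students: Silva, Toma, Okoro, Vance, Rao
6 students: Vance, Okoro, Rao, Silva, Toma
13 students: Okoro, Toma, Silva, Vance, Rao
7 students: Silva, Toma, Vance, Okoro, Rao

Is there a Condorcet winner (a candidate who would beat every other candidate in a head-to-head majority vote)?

Head-to-head results (32 voters total):
Toma vs Vance: Toma wins 26–6.
Toma vs Silva: Toma wins 17–15.
Toma vs Rao: Toma wins 26–6.
Toma vs Okoro: Okoro wins 19–13.
Vance vs Silva: Silva wins 26–6.
Vance vs Rao: Vance wins 28–4.
Vance vs Okoro: Okoro wins 19–13.
Silva vs Rao: Silva wins 26–6.
Silva vs Okoro: Okoro wins 23–9.
Rao vs Okoro: Okoro wins 32–0.
Okoro beats each rival — Toma (19–13), Vance (19–13), Silva (23–9), Rao (32–0) — so Okoro is the Condorcet winner.

Yes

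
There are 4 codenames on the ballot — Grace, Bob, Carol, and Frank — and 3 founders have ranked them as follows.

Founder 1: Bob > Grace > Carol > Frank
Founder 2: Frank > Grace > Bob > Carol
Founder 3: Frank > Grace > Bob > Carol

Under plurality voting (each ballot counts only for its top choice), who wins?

Frank

First-place vote totals:
  Grace: 0
  Bob: 1
  Carol: 0
  Frank: 2
Frank has the most first-place votes.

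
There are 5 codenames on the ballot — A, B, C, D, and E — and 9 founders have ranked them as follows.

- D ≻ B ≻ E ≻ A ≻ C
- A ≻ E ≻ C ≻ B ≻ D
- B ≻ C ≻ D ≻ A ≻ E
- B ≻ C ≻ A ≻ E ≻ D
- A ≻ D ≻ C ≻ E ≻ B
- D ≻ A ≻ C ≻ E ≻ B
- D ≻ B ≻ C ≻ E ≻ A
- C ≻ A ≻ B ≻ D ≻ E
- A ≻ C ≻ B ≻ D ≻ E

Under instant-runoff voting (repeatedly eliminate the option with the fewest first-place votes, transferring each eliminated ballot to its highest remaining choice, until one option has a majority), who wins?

Round 1: A 3, D 3, B 2, C 1, E 0. E has the fewest and is eliminated.
Round 2: A 3, D 3, B 2, C 1. C has the fewest and is eliminated.
Round 3: A 4, D 3, B 2. B has the fewest and is eliminated.
Round 4: A 5, D 4. A has a majority.

A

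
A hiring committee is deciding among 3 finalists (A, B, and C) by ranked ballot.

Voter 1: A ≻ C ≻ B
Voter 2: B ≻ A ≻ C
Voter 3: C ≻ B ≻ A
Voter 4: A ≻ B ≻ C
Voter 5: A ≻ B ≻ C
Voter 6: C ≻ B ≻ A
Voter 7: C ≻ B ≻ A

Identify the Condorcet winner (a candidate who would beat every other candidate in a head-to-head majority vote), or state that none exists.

Head-to-head results (7 voters total):
A vs B: B wins 4–3.
A vs C: A wins 4–3.
B vs C: C wins 4–3.
No candidate beats all others: A beats C beats B beats A, a majority cycle.

No Condorcet winner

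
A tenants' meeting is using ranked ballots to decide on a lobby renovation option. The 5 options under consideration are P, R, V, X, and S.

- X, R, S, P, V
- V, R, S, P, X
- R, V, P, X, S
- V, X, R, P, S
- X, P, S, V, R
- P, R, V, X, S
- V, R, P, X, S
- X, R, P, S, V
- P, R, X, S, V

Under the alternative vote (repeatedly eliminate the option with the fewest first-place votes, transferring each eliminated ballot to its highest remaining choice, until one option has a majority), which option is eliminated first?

Round 1: V 3, X 3, P 2, R 1, S 0. S has the fewest and is eliminated.
Round 2: V 3, X 3, P 2, R 1. R has the fewest and is eliminated.
Round 3: V 4, X 3, P 2. P has the fewest and is eliminated.
Round 4: V 5, X 4. V has a majority.

S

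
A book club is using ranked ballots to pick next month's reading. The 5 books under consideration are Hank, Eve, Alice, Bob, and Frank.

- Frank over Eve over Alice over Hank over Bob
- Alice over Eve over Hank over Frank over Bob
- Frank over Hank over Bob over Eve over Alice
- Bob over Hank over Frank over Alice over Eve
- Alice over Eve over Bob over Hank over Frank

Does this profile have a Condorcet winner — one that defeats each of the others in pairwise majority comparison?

No

Head-to-head results (5 voters total):
Hank vs Eve: Eve wins 3–2.
Hank vs Alice: Alice wins 3–2.
Hank vs Bob: Hank wins 3–2.
Hank vs Frank: Hank wins 3–2.
Eve vs Alice: Alice wins 3–2.
Eve vs Bob: Eve wins 3–2.
Eve vs Frank: Frank wins 3–2.
Alice vs Bob: Alice wins 3–2.
Alice vs Frank: Frank wins 3–2.
Bob vs Frank: Frank wins 3–2.
No candidate beats all others: Hank beats Frank beats Eve beats Hank, a majority cycle.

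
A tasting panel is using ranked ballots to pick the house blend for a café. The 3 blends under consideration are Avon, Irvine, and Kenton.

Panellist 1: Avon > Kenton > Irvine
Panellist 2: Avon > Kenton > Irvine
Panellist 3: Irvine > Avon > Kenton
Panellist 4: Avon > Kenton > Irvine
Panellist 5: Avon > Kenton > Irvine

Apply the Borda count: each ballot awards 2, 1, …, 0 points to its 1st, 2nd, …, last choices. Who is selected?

Avon

Borda scores:
  Avon: 2 + 2 + 1 + 2 + 2 = 9
  Irvine: 0 + 0 + 2 + 0 + 0 = 2
  Kenton: 1 + 1 + 0 + 1 + 1 = 4
Avon has the highest total.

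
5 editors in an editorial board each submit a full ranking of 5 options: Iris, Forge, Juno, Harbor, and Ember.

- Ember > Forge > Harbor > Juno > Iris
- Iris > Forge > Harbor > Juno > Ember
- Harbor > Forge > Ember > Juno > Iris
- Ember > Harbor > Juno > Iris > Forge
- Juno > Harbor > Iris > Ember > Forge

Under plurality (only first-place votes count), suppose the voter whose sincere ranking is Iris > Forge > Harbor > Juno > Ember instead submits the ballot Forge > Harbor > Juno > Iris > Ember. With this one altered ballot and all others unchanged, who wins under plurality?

Ember

First-place totals with the altered ballot: Iris 0, Forge 1, Juno 1, Harbor 1, Ember 2.
The winner is unchanged: still Ember.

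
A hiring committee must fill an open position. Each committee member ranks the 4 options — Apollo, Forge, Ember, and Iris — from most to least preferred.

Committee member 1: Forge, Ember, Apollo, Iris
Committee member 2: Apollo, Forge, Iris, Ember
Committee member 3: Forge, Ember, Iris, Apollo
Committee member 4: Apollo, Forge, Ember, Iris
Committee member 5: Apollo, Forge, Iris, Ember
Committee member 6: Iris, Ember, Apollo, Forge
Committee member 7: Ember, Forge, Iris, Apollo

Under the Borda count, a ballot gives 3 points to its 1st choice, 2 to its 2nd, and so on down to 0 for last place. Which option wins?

Borda scores:
  Apollo: 1 + 3 + 0 + 3 + 3 + 1 + 0 = 11
  Forge: 3 + 2 + 3 + 2 + 2 + 0 + 2 = 14
  Ember: 2 + 0 + 2 + 1 + 0 + 2 + 3 = 10
  Iris: 0 + 1 + 1 + 0 + 1 + 3 + 1 = 7
Forge has the highest total.

Forge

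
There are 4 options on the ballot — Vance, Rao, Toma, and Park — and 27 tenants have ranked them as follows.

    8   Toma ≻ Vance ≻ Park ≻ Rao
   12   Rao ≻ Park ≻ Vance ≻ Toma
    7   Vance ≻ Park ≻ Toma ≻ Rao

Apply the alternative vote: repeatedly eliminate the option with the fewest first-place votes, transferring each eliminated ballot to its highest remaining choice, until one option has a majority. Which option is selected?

Toma

Round 1: Rao 12, Toma 8, Vance 7, Park 0. Park has the fewest and is eliminated.
Round 2: Rao 12, Toma 8, Vance 7. Vance has the fewest and is eliminated.
Round 3: Toma 15, Rao 12. Toma has a majority.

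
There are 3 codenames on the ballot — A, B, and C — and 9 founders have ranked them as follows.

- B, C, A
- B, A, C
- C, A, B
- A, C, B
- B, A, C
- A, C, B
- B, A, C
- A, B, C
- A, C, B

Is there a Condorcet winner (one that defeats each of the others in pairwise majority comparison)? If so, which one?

Head-to-head results (9 voters total):
A vs B: A wins 5–4.
A vs C: A wins 7–2.
B vs C: B wins 5–4.
A beats each rival — B (5–4), C (7–2) — so A is the Condorcet winner.

A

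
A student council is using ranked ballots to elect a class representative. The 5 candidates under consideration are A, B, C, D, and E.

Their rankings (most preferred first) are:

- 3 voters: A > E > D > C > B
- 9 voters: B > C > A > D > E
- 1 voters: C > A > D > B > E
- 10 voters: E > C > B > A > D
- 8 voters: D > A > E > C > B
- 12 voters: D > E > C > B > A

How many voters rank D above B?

Ballots ranking D above B: 3+1+8+12 = 24.
Ballots ranking B above D: 9+10 = 19.
So 24 of 43 voters prefer D to B.

24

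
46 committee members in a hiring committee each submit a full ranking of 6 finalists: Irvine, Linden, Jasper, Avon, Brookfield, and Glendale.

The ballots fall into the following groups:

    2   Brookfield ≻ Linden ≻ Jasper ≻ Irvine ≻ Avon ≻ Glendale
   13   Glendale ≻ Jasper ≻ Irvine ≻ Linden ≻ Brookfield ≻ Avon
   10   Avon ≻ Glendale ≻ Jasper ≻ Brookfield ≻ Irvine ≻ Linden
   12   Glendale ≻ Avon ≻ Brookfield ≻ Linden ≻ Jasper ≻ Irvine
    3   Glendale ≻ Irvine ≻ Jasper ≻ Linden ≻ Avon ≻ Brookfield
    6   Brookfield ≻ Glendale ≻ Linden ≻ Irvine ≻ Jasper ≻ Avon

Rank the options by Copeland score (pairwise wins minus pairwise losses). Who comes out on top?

Glendale

Pairwise results:
  Irvine vs Linden: Irvine wins 26–20.
  Irvine vs Jasper: Jasper wins 37–9.
  Irvine vs Avon: Irvine wins 24–22.
  Irvine vs Brookfield: Brookfield wins 30–16.
  Irvine vs Glendale: Glendale wins 44–2.
  Linden vs Jasper: Jasper wins 26–20.
  Linden vs Avon: Linden wins 24–22.
  Linden vs Brookfield: Brookfield wins 30–16.
  Linden vs Glendale: Glendale wins 44–2.
  Jasper vs Avon: Jasper wins 24–22.
  Jasper vs Brookfield: Jasper wins 26–20.
  Jasper vs Glendale: Glendale wins 44–2.
  Avon vs Brookfield: Avon wins 25–21.
  Avon vs Glendale: Glendale wins 34–12.
  Brookfield vs Glendale: Glendale wins 38–8.
Copeland scores (wins − losses):
  Irvine: 2 − 3 = -1
  Linden: 1 − 4 = -3
  Jasper: 4 − 1 = 3
  Avon: 1 − 4 = -3
  Brookfield: 2 − 3 = -1
  Glendale: 5 − 0 = 5
Glendale has the best Copeland score.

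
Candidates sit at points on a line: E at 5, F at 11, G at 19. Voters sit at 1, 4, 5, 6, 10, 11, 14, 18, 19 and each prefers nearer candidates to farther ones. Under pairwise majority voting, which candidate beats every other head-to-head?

F

With single-peaked preferences on a line, the Condorcet winner is the candidate closest to the median voter.
The median voter (position 10) is closest to F at 11.
Check: F vs E — voters closer to F: 5 of 9.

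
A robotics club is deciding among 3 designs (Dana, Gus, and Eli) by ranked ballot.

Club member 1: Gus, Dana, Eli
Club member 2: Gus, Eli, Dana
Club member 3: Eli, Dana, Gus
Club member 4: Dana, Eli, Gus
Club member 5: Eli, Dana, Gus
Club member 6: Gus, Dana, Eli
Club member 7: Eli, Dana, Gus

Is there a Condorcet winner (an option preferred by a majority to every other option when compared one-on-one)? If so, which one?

Head-to-head results (7 voters total):
Dana vs Gus: Dana wins 4–3.
Dana vs Eli: Eli wins 4–3.
Gus vs Eli: Eli wins 4–3.
Eli beats each rival — Dana (4–3), Gus (4–3) — so Eli is the Condorcet winner.

Eli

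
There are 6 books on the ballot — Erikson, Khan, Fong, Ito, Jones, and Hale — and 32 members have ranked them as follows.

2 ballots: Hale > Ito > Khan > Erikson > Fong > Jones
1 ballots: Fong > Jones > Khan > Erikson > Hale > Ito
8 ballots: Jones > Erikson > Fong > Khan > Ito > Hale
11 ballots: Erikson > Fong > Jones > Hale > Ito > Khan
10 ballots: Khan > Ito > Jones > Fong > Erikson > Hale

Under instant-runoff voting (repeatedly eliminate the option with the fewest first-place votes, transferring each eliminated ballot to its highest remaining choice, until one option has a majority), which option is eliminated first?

Round 1: Erikson 11, Khan 10, Jones 8, Hale 2, Fong 1, Ito 0. Ito has the fewest and is eliminated.
Round 2: Erikson 11, Khan 10, Jones 8, Hale 2, Fong 1. Fong has the fewest and is eliminated.
Round 3: Erikson 11, Khan 10, Jones 9, Hale 2. Hale has the fewest and is eliminated.
Round 4: Khan 12, Erikson 11, Jones 9. Jones has the fewest and is eliminated.
Round 5: Erikson 19, Khan 13. Erikson has a majority.

Ito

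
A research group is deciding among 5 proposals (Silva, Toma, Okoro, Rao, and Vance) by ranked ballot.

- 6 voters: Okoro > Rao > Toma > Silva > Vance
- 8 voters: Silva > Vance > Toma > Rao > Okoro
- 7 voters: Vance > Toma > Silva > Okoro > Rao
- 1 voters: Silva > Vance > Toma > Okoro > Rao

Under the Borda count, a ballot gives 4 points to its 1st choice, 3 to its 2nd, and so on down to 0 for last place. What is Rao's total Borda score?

26

Borda scores:
  Silva: 6·1 + 8·4 + 7·2 + 4 = 56
  Toma: 6·2 + 8·2 + 7·3 + 2 = 51
  Okoro: 6·4 + 8·0 + 7·1 + 1 = 32
  Rao: 6·3 + 8·1 + 7·0 + 0 = 26
  Vance: 6·0 + 8·3 + 7·4 + 3 = 55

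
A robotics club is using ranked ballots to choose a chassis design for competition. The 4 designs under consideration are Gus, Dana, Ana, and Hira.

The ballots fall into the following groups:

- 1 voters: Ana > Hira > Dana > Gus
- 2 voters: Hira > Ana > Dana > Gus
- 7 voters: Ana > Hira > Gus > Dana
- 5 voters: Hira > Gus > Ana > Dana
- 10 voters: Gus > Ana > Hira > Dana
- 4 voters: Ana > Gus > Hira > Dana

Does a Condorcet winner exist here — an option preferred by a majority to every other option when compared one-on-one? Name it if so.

None — there is no Condorcet winner

Head-to-head results (29 voters total):
Gus vs Dana: Gus wins 26–3.
Gus vs Ana: Gus wins 15–14.
Gus vs Hira: Hira wins 15–14.
Dana vs Ana: Ana wins 29–0.
Dana vs Hira: Hira wins 29–0.
Ana vs Hira: Ana wins 22–7.
No candidate beats all others: Gus beats Ana beats Hira beats Gus, a majority cycle.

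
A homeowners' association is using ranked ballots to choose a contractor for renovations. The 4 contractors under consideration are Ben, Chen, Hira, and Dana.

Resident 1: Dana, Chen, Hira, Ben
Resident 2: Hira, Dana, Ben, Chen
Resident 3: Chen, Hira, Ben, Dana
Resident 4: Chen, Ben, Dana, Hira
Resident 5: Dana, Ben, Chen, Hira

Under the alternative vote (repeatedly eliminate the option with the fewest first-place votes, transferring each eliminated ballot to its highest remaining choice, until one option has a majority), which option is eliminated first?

Round 1: Chen 2, Dana 2, Hira 1, Ben 0. Ben has the fewest and is eliminated.
Round 2: Chen 2, Dana 2, Hira 1. Hira has the fewest and is eliminated.
Round 3: Dana 3, Chen 2. Dana has a majority.

Ben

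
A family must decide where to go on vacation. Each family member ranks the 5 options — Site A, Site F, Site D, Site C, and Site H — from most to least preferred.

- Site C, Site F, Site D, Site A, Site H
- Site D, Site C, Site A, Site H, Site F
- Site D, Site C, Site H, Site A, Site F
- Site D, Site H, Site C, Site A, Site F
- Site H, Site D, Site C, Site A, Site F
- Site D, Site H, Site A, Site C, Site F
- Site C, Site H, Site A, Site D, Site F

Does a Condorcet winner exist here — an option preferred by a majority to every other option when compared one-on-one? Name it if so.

Site D

Head-to-head results (7 voters total):
Site A vs Site F: Site A wins 6–1.
Site A vs Site D: Site D wins 6–1.
Site A vs Site C: Site C wins 6–1.
Site A vs Site H: Site H wins 5–2.
Site F vs Site D: Site D wins 6–1.
Site F vs Site C: Site C wins 7–0.
Site F vs Site H: Site H wins 6–1.
Site D vs Site C: Site D wins 5–2.
Site D vs Site H: Site D wins 5–2.
Site C vs Site H: Site C wins 4–3.
Site D beats each rival — Site A (6–1), Site F (6–1), Site C (5–2), Site H (5–2) — so Site D is the Condorcet winner.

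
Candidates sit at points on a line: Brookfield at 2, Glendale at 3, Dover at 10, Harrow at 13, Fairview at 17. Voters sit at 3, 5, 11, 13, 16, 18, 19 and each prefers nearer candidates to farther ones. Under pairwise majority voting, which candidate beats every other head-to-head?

With single-peaked preferences on a line, the Condorcet winner is the candidate closest to the median voter.
The median voter (position 13) is closest to Harrow at 13.
Check: Harrow vs Glendale — voters closer to Harrow: 5 of 7.

Harrow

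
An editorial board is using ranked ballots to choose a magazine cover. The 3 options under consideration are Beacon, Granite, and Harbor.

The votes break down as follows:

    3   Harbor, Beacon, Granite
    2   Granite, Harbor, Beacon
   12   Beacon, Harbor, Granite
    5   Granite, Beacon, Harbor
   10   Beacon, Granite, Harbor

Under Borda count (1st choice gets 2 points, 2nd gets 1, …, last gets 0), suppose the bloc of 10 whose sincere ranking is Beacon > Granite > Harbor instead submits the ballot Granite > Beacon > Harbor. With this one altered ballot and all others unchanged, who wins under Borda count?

Beacon

Borda totals with the altered ballot: Beacon 42, Granite 34, Harbor 20.
The winner is unchanged: still Beacon.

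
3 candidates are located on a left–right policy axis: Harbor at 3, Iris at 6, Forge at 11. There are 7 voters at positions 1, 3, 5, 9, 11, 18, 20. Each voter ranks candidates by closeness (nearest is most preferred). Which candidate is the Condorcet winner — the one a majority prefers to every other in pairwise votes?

Forge

With single-peaked preferences on a line, the Condorcet winner is the candidate closest to the median voter.
The median voter (position 9) is closest to Forge at 11.
Check: Forge vs Harbor — voters closer to Forge: 4 of 7.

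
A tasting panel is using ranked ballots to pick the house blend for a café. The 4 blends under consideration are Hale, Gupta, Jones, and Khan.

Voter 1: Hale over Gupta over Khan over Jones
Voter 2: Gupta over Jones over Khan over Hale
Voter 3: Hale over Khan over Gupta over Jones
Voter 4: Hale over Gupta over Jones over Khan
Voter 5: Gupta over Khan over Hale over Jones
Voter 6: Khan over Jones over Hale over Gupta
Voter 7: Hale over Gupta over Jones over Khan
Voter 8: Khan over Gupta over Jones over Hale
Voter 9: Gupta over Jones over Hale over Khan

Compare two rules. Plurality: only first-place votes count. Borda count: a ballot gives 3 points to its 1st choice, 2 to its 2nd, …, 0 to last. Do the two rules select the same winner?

No

Plurality first-place counts: Hale 4, Gupta 3, Jones 0, Khan 2 → Hale.
Borda totals: Hale 15, Gupta 18, Jones 9, Khan 12 → Gupta.
The two rules disagree: plurality picks Hale, Borda picks Gupta.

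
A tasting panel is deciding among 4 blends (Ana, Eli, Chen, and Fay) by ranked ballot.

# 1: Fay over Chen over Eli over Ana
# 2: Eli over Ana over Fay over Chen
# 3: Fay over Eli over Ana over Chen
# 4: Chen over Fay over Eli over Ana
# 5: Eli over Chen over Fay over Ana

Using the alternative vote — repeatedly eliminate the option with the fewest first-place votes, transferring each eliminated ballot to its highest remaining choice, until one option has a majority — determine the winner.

Fay

Round 1: Eli 2, Fay 2, Chen 1, Ana 0. Ana has the fewest and is eliminated.
Round 2: Eli 2, Fay 2, Chen 1. Chen has the fewest and is eliminated.
Round 3: Fay 3, Eli 2. Fay has a majority.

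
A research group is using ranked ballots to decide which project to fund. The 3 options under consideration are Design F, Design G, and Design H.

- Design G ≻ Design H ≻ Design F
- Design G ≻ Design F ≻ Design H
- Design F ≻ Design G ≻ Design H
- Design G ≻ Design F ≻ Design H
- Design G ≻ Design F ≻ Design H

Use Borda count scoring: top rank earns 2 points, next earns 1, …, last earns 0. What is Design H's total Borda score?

1

Borda scores:
  Design F: 0 + 1 + 2 + 1 + 1 = 5
  Design G: 2 + 2 + 1 + 2 + 2 = 9
  Design H: 1 + 0 + 0 + 0 + 0 = 1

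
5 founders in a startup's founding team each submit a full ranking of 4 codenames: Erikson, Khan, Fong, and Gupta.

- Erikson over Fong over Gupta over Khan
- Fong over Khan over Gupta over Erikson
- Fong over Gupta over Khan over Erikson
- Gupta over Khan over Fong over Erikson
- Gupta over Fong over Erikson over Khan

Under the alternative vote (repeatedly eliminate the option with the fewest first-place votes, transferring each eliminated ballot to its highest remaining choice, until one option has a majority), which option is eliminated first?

Round 1: Fong 2, Gupta 2, Erikson 1, Khan 0. Khan has the fewest and is eliminated.
Round 2: Fong 2, Gupta 2, Erikson 1. Erikson has the fewest and is eliminated.
Round 3: Fong 3, Gupta 2. Fong has a majority.

Khan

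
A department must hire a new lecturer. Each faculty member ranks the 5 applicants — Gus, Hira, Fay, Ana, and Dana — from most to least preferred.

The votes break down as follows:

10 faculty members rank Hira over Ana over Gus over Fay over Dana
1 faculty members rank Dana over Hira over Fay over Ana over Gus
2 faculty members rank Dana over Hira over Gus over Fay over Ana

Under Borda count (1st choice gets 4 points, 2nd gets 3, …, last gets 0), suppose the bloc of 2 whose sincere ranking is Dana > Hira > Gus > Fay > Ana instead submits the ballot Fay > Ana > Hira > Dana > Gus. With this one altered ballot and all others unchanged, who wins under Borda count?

Borda totals with the altered ballot: Gus 20, Hira 47, Fay 20, Ana 37, Dana 6.
The winner is unchanged: still Hira.

Hira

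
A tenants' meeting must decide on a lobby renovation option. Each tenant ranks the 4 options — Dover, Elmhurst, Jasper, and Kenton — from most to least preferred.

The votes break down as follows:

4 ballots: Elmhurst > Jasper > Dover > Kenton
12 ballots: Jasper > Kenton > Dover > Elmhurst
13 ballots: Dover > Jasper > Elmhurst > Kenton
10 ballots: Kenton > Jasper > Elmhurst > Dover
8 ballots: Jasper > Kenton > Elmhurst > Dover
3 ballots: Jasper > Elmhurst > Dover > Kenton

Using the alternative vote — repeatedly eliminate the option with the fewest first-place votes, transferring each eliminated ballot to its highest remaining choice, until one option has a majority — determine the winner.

Round 1: Jasper 23, Dover 13, Kenton 10, Elmhurst 4. Elmhurst has the fewest and is eliminated.
Round 2: Jasper 27, Dover 13, Kenton 10. Jasper has a majority.

Jasper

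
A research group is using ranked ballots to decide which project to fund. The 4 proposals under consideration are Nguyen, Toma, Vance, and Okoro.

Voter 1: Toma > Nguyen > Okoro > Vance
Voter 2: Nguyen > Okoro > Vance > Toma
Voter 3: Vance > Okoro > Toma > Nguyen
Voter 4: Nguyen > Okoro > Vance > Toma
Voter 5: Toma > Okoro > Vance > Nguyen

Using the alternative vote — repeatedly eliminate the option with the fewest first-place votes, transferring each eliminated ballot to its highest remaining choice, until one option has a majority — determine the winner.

Round 1: Nguyen 2, Toma 2, Vance 1, Okoro 0. Okoro has the fewest and is eliminated.
Round 2: Nguyen 2, Toma 2, Vance 1. Vance has the fewest and is eliminated.
Round 3: Toma 3, Nguyen 2. Toma has a majority.

Toma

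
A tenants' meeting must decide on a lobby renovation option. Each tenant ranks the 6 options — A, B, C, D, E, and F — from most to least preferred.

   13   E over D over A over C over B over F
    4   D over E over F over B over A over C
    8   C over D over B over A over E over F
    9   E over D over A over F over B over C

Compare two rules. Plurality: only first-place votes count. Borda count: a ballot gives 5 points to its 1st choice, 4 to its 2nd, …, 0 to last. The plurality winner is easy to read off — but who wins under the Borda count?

Plurality first-place counts: A 0, B 0, C 8, D 4, E 22, F 0 → E.
Borda totals: A 86, B 54, C 66, D 140, E 134, F 30 → D.

D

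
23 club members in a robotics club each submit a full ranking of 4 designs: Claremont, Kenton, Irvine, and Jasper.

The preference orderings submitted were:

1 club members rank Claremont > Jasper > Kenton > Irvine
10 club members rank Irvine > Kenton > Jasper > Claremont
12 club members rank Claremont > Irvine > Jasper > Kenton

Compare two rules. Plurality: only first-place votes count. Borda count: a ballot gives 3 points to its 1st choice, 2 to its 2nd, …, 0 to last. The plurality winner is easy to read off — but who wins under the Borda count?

Irvine

Plurality first-place counts: Claremont 13, Kenton 0, Irvine 10, Jasper 0 → Claremont.
Borda totals: Claremont 39, Kenton 21, Irvine 54, Jasper 24 → Irvine.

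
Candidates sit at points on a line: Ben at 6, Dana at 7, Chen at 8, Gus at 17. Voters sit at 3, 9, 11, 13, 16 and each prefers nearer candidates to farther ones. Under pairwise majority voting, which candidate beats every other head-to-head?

With single-peaked preferences on a line, the Condorcet winner is the candidate closest to the median voter.
The median voter (position 11) is closest to Chen at 8.
Check: Chen vs Dana — voters closer to Chen: 4 of 5.

Chen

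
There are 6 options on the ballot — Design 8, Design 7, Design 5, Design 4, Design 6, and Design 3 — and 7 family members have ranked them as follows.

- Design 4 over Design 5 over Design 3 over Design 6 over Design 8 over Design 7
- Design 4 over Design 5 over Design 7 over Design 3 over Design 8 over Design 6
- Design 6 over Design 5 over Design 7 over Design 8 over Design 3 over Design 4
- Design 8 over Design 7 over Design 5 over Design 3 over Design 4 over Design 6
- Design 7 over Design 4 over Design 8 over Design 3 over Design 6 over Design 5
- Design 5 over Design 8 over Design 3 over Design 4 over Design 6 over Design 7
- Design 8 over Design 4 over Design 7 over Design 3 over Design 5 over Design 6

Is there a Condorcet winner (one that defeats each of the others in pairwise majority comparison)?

Head-to-head results (7 voters total):
Design 8 vs Design 7: Design 8 wins 4–3.
Design 8 vs Design 5: Design 5 wins 4–3.
Design 8 vs Design 4: Design 8 wins 4–3.
Design 8 vs Design 6: Design 8 wins 5–2.
Design 8 vs Design 3: Design 8 wins 5–2.
Design 7 vs Design 5: Design 5 wins 4–3.
Design 7 vs Design 4: Design 4 wins 4–3.
Design 7 vs Design 6: Design 7 wins 4–3.
Design 7 vs Design 3: Design 7 wins 5–2.
Design 5 vs Design 4: Design 4 wins 4–3.
Design 5 vs Design 6: Design 5 wins 5–2.
Design 5 vs Design 3: Design 5 wins 5–2.
Design 4 vs Design 6: Design 4 wins 6–1.
Design 4 vs Design 3: Design 4 wins 4–3.
Design 6 vs Design 3: Design 3 wins 6–1.
No candidate beats all others: Design 8 beats Design 4 beats Design 5 beats Design 8, a majority cycle.

No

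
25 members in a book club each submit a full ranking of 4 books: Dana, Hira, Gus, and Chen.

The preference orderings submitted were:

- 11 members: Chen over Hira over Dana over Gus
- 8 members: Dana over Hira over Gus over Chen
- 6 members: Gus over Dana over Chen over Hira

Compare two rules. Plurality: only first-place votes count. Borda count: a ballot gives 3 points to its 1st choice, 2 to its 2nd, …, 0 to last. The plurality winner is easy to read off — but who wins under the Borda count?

Dana

Plurality first-place counts: Dana 8, Hira 0, Gus 6, Chen 11 → Chen.
Borda totals: Dana 47, Hira 38, Gus 26, Chen 39 → Dana.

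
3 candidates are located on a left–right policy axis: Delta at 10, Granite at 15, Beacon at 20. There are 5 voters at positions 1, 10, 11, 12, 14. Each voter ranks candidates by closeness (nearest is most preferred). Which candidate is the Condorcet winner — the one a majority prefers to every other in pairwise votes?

Delta

With single-peaked preferences on a line, the Condorcet winner is the candidate closest to the median voter.
The median voter (position 11) is closest to Delta at 10.
Check: Delta vs Beacon — voters closer to Delta: 5 of 5.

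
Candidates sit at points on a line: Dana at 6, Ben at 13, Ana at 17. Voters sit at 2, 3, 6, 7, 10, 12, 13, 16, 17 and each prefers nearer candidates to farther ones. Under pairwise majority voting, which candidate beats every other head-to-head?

Ben

With single-peaked preferences on a line, the Condorcet winner is the candidate closest to the median voter.
The median voter (position 10) is closest to Ben at 13.
Check: Ben vs Ana — voters closer to Ben: 7 of 9.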